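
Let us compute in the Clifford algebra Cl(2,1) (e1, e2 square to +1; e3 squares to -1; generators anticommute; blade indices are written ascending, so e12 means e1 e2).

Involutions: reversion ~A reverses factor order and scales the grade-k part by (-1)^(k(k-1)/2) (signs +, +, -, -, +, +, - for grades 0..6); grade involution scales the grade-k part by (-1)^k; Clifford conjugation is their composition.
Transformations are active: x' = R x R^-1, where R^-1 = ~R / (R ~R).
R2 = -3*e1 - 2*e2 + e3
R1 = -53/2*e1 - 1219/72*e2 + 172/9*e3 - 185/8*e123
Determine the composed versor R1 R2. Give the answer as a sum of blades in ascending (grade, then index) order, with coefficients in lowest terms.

Distribute over the terms of R2 (each basis-blade product reordered to ascending indices, repeated generators contracted through their squares):
R1 (-3*e1) = 159/2 - 1219/24*e12 + 172/3*e13 + 555/8*e23
R1 (-2*e2) = 1219/36 + 53*e12 - 185/4*e13 + 344/9*e23
R1 (e3) = -172/9 + 185/8*e12 - 53/2*e13 - 1219/72*e23
Summing the partial products and collecting blades:
Answer: 377/4 + 76/3*e12 - 185/12*e13 + 272/3*e23


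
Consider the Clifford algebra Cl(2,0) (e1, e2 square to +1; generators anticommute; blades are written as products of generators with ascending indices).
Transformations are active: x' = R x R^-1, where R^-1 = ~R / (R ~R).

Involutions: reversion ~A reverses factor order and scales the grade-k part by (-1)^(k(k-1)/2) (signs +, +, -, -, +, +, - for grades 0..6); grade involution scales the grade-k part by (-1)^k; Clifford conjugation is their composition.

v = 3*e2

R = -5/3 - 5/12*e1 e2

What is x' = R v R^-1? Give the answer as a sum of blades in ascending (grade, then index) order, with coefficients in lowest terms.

~R = -5/3 + 5/12*e1 e2, and R ~R = 425/144, so R^-1 = ~R / (425/144).
R v = -5/4*e1 - 5*e2
Answer: 24/17*e1 + 45/17*e2


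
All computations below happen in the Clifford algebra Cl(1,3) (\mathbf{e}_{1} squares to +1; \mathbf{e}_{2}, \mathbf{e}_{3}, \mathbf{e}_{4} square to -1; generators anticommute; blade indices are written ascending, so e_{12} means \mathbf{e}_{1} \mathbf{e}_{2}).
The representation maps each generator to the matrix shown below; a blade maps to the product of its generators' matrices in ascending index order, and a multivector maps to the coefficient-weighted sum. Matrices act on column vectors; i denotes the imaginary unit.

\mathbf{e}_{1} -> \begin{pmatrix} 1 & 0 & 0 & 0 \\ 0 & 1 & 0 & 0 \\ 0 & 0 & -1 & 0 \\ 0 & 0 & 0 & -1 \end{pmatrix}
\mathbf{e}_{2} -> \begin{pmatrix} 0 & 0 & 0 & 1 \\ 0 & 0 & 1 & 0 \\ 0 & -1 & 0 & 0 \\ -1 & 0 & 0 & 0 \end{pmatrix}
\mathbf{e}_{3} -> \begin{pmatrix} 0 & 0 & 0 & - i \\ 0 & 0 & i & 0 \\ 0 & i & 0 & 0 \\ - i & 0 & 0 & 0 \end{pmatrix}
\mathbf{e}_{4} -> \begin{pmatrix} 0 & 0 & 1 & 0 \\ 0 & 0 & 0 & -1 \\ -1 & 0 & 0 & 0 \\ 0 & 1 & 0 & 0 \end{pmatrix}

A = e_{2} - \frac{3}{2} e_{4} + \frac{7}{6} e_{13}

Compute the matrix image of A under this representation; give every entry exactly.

Bivector images (products of the table entries): rho(e_{13}) = rho(\mathbf{e}_{1})rho(\mathbf{e}_{3}) = \begin{pmatrix} 0 & 0 & 0 & - i \\ 0 & 0 & i & 0 \\ 0 & - i & 0 & 0 \\ i & 0 & 0 & 0 \end{pmatrix}.
M = (1)*rho(e_{2}) + (-\frac{3}{2})*rho(e_{4}) + (\frac{7}{6})*rho(e_{13}), summed entrywise:
Answer: \begin{pmatrix} 0 & 0 & - \frac{3}{2} & 1 - \frac{7 i}{6} \\ 0 & 0 & 1 + \frac{7 i}{6} & \frac{3}{2} \\ \frac{3}{2} & -1 - \frac{7 i}{6} & 0 & 0 \\ -1 + \frac{7 i}{6} & - \frac{3}{2} & 0 & 0 \end{pmatrix}


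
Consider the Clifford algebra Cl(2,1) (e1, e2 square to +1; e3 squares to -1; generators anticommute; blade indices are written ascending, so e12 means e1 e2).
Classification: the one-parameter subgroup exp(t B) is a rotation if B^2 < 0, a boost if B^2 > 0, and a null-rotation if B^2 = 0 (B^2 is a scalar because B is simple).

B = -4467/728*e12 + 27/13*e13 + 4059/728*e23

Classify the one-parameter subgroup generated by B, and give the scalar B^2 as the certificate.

B^2 term by term: the squares give (-4467/728)^2*(e12)^2 + (27/13)^2*(e13)^2 + (4059/728)^2*(e23)^2 = 19954089/529984*(-1) + 729/169*(+1) + 16475481/529984*(+1) = -9/4 (each basis 2-blade squares to minus the product of its generators' squares); cross terms between blades sharing an index anticommute and cancel. So B^2 = -9/4.
Answer: rotation, certificate B^2 = -9/4. Because -9/4 is invariant under every versor sandwich, the classification follows from its sign alone.


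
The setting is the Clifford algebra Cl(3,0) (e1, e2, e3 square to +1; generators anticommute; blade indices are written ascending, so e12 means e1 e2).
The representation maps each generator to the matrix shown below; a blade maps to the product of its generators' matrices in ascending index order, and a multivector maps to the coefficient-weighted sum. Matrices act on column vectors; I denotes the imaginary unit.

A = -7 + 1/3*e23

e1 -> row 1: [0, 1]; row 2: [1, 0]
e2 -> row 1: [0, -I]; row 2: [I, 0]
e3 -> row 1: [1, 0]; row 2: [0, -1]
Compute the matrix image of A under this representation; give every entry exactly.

Bivector images (products of the table entries): rho(e23) = rho(e2)rho(e3) = row 1: [0, I]; row 2: [I, 0].
M = (-7)*1 + (1/3)*rho(e23), summed entrywise (1 is the identity matrix):
Answer: row 1: [-7, I/3]; row 2: [I/3, -7]


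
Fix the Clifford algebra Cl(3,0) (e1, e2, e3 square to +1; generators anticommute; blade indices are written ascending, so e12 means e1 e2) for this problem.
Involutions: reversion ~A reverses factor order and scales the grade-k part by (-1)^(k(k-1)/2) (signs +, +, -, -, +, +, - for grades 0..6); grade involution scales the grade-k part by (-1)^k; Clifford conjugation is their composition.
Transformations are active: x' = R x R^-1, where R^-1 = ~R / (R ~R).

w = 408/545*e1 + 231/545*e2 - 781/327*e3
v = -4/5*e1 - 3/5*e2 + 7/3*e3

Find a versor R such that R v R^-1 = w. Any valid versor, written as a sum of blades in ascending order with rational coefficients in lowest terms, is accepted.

R = v + w = -28/545*e1 - 96/545*e2 - 6/109*e3 works: the equal norms (58/9) guarantee its sandwich swaps v into w.
Answer: -28/545*e1 - 96/545*e2 - 6/109*e3


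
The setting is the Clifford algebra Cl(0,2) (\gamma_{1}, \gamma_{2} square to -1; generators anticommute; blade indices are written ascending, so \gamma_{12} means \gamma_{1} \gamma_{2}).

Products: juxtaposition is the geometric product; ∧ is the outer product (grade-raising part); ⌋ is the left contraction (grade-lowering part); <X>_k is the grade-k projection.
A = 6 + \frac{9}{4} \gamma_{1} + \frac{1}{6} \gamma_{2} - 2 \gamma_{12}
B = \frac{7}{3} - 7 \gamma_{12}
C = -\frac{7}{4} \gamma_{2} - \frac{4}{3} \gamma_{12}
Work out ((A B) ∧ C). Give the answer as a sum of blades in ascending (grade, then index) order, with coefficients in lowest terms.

step 1: \frac{49}{12} \gamma_{1} + \frac{581}{36} \gamma_{2} - \frac{140}{3} \gamma_{12}
step 2: -\frac{343}{48} \gamma_{12}
Answer: -\frac{343}{48} \gamma_{12}


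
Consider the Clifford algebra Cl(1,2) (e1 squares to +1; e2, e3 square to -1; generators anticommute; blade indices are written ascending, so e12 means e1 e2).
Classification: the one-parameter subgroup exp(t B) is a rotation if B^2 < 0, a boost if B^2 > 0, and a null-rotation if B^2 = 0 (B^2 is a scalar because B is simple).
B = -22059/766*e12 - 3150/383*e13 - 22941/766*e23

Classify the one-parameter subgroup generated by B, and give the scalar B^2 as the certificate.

B^2 term by term: the squares give (-22059/766)^2*(e12)^2 + (-3150/383)^2*(e13)^2 + (-22941/766)^2*(e23)^2 = 486599481/586756*(+1) + 9922500/146689*(+1) + 526289481/586756*(-1) = 0 (each basis 2-blade squares to minus the product of its generators' squares); cross terms between blades sharing an index anticommute and cancel. So B^2 = 0.
Answer: null-rotation, certificate B^2 = 0. Why this suffices: the scalar 0 survives any versor conjugation, so its sign alone determines the class however B is presented.


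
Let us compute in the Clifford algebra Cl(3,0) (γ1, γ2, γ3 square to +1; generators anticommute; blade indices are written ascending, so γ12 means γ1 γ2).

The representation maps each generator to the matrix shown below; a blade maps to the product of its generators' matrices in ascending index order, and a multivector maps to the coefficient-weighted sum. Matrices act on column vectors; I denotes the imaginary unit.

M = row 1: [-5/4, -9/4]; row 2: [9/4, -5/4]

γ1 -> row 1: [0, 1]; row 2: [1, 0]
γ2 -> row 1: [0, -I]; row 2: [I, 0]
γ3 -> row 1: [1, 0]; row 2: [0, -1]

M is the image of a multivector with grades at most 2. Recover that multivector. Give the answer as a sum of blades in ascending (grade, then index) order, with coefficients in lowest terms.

Method: 1, rho(γ1), rho(γ2), rho(γ3) form a trace-orthogonal basis of the 2x2 complex matrices (tr(X Y) = 2 if X = Y, else 0), so M = m0*1 + m1*rho(γ1) + m2*rho(γ2) + m3*rho(γ3) with m0 = tr(M)/2 = -5/4, m1 = tr(M rho(γ1))/2 = 0, m2 = tr(M rho(γ2))/2 = -9*I/4, m3 = tr(M rho(γ3))/2 = 0.
Multiplying table entries, the bivector images are rho(γ12) = I*rho(γ3), rho(γ13) = -I*rho(γ2), rho(γ23) = I*rho(γ1); with real blade coefficients the real parts of m0..m3 are the coefficients of 1, γ1, γ2, γ3 and the imaginary parts give the bivectors (γ23: Im m1, γ13: -Im m2, γ12: Im m3).
Answer: -5/4 + 9/4*γ13


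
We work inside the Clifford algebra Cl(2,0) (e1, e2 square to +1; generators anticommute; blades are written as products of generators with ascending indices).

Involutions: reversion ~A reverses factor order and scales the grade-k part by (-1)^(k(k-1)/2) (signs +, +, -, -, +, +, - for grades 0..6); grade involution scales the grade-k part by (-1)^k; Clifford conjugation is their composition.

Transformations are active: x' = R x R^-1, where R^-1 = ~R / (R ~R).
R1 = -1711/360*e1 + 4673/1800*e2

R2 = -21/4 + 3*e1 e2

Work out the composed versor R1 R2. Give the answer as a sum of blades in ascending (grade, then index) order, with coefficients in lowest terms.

Distribute over the terms of R1 (each basis-blade product reordered to ascending indices, repeated generators contracted through their squares):
(-1711/360*e1) R2 = 11977/480*e1 - 1711/120*e2
(4673/1800*e2) R2 = -4673/600*e1 - 32711/2400*e2
Summing the partial products and collecting blades:
Answer: 13731/800*e1 - 66931/2400*e2


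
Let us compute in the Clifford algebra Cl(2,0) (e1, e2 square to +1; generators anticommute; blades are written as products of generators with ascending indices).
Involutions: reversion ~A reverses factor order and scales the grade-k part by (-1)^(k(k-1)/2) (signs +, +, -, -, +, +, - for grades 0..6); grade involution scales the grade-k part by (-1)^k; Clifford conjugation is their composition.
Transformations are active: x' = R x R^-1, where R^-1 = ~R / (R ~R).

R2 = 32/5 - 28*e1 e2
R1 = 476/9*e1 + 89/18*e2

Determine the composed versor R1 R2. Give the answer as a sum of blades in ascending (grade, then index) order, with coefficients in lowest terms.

Distribute over the terms of R1 (each basis-blade product reordered to ascending indices, repeated generators contracted through their squares):
(476/9*e1) R2 = 15232/45*e1 - 13328/9*e2
(89/18*e2) R2 = 1246/9*e1 + 1424/45*e2
Summing the partial products and collecting blades:
Answer: 7154/15*e1 - 65216/45*e2


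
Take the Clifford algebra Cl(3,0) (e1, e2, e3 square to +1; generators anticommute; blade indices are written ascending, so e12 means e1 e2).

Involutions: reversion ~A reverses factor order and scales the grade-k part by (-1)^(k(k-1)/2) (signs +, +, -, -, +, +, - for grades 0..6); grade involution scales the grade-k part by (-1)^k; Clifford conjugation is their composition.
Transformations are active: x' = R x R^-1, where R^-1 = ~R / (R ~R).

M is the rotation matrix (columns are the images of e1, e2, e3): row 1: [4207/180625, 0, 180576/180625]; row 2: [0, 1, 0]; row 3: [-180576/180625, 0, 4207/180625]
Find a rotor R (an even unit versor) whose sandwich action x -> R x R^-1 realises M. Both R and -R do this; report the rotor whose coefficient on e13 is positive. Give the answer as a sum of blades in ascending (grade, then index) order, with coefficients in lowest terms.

Method: write R = a + b12*e12 + b13*e13 + b23*e23 with a^2 + b12^2 + b13^2 + b23^2 = 1 (so R^-1 = ~R). Expanding the columns R e_j ~R gives tr M = 4a^2 - 1 and, from the antisymmetric part, M21 - M12 = -4a*b12, M13 - M31 = 4a*b13, M32 - M23 = -4a*b23.
Here tr M = 189039/180625, so a^2 = (1 + tr M)/4 = 92416/180625 and a = ±304/425. Taking a = 304/425: M21 - M12 = 0, M13 - M31 = 361152/180625, M32 - M23 = 0, giving b12 = 0, b13 = 297/425, b23 = 0, i.e. R = 304/425 + 297/425*e13.
Its e13 coefficient is already positive.
Answer: 304/425 + 297/425*e13. Sheet selection: the two-to-one cover makes ±R indistinguishable at the matrix level (trace 189039/180625), so uniqueness comes from the required sign on e13.


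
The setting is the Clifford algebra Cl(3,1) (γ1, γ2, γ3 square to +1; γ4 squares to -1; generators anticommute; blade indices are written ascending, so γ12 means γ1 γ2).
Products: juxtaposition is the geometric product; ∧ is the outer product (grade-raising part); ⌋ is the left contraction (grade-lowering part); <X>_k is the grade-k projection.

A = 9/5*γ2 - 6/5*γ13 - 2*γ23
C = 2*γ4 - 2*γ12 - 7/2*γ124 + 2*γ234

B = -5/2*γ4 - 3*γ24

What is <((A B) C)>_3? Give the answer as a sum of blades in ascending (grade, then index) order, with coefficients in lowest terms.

step 1: -27/5*γ4 - 9/2*γ24 - 6*γ34 + 3*γ134 + 5*γ234 - 18/5*γ1234
step 2: 104/5 + 171/20*γ1 - 3*γ2 + 168/5*γ3 - 129/10*γ12 - 47/2*γ13 - 9*γ14 + 113/10*γ23 - 36/5*γ34 - 69/5*γ123 + 54/5*γ124 + 10*γ134 - 6*γ234 + 12*γ1234
step 3: -69/5*γ123 + 54/5*γ124 + 10*γ134 - 6*γ234
Answer: -69/5*γ123 + 54/5*γ124 + 10*γ134 - 6*γ234


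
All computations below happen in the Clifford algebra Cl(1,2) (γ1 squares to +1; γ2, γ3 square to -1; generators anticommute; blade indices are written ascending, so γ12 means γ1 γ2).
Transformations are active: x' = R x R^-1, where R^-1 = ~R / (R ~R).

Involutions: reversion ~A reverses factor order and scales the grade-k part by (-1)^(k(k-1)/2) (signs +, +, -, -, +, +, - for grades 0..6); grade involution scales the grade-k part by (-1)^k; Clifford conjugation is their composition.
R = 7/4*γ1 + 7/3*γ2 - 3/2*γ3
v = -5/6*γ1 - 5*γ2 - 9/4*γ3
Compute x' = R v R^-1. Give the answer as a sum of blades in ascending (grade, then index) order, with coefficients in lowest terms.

~R = 7/4*γ1 + 7/3*γ2 - 3/2*γ3, and R ~R = -667/144, so R^-1 = ~R / (-667/144).
R v = 41/6 - 245/36*γ12 - 83/16*γ13 - 51/4*γ23
Answer: -17329/4002*γ1 - 1257/667*γ2 + 17811/2668*γ3


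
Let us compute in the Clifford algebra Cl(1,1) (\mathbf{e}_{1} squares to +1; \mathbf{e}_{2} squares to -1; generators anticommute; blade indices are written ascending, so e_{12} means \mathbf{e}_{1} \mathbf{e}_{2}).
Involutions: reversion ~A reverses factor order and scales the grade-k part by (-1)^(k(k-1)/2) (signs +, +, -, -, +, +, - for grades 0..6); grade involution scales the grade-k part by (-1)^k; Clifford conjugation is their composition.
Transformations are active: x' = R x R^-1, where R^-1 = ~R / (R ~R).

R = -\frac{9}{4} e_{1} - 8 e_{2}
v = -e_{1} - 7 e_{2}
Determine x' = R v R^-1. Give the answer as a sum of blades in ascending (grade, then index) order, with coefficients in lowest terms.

~R = -\frac{9}{4} e_{1} - 8 e_{2}, and R ~R = -\frac{943}{16}, so R^-1 = ~R / (-\frac{943}{16}).
R v = -\frac{215}{4} + \frac{31}{4} e_{12}
Answer: -\frac{2927}{943} e_{1} - \frac{7159}{943} e_{2}


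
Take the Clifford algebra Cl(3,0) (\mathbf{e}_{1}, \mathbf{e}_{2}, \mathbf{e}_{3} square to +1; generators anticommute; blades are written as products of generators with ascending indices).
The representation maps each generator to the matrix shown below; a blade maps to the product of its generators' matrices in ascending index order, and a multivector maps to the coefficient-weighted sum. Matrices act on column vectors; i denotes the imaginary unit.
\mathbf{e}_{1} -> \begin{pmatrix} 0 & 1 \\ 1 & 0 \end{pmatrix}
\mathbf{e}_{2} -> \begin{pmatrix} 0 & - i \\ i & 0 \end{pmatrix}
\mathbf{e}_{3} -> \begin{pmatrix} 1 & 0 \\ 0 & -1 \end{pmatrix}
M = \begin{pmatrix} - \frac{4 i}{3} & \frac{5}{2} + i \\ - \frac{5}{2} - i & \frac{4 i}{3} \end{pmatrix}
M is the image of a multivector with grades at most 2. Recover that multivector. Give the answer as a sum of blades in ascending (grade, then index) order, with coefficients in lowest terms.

Method: 1, rho(e_{1}), rho(e_{2}), rho(e_{3}) form a trace-orthogonal basis of the 2x2 complex matrices (tr(X Y) = 2 if X = Y, else 0), so M = m0*1 + m1*rho(e_{1}) + m2*rho(e_{2}) + m3*rho(e_{3}) with m0 = tr(M)/2 = 0, m1 = tr(M rho(e_{1}))/2 = 0, m2 = tr(M rho(e_{2}))/2 = -1 + \frac{5 i}{2}, m3 = tr(M rho(e_{3}))/2 = - \frac{4 i}{3}.
Multiplying table entries, the bivector images are rho(e_{1} e_{2}) = i*rho(e_{3}), rho(e_{1} e_{3}) = -i*rho(e_{2}), rho(e_{2} e_{3}) = i*rho(e_{1}); with real blade coefficients the real parts of m0..m3 are the coefficients of 1, e_{1}, e_{2}, e_{3} and the imaginary parts give the bivectors (e_{2} e_{3}: Im m1, e_{1} e_{3}: -Im m2, e_{1} e_{2}: Im m3).
Answer: -e_{2} - \frac{4}{3} e_{1} e_{2} - \frac{5}{2} e_{1} e_{3}


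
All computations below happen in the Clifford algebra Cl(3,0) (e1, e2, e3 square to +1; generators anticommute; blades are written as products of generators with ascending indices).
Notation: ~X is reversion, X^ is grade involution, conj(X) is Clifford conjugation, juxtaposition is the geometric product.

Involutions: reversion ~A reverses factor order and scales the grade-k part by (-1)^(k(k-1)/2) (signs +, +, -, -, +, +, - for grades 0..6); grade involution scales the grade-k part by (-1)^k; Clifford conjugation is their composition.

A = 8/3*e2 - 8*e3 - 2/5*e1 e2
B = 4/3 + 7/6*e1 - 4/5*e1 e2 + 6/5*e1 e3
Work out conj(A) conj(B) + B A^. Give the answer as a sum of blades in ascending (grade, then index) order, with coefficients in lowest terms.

first term: -8/25 + 176/15*e1 - 139/45*e2 + 32/3*e3 - 116/45*e1 e2 + 28/3*e1 e3 + 12/25*e2 e3 + 16/5*e1 e2 e3
second term: -8/25 + 176/15*e1 - 181/45*e2 + 32/3*e3 - 164/45*e1 e2 + 28/3*e1 e3 - 12/25*e2 e3 - 16/5*e1 e2 e3
Answer: -16/25 + 352/15*e1 - 64/9*e2 + 64/3*e3 - 56/9*e1 e2 + 56/3*e1 e3


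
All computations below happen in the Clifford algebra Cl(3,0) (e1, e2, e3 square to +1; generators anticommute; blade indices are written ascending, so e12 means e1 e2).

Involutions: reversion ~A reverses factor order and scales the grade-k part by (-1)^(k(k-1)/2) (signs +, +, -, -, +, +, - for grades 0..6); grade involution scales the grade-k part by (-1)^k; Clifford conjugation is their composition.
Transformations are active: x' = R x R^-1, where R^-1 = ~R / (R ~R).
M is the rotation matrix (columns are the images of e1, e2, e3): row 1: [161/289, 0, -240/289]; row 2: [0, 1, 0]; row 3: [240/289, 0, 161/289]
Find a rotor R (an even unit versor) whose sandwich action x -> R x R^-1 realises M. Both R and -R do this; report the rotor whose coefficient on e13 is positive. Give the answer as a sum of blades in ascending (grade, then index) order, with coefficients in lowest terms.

Method: write R = a + b12*e12 + b13*e13 + b23*e23 with a^2 + b12^2 + b13^2 + b23^2 = 1 (so R^-1 = ~R). Expanding the columns R e_j ~R gives tr M = 4a^2 - 1 and, from the antisymmetric part, M21 - M12 = -4a*b12, M13 - M31 = 4a*b13, M32 - M23 = -4a*b23.
Here tr M = 611/289, so a^2 = (1 + tr M)/4 = 225/289 and a = ±15/17. Taking a = 15/17: M21 - M12 = 0, M13 - M31 = -480/289, M32 - M23 = 0, giving b12 = 0, b13 = -8/17, b23 = 0, i.e. R = 15/17 - 8/17*e13.
Its e13 coefficient is negative, so report the other preimage -R.
Answer: -15/17 + 8/17*e13. Key observation: the double cover Spin(3) -> SO(3) sends R and -R to the same matrix (trace 611/289 here), so the stated sign of the e13 coefficient is what selects one sheet.


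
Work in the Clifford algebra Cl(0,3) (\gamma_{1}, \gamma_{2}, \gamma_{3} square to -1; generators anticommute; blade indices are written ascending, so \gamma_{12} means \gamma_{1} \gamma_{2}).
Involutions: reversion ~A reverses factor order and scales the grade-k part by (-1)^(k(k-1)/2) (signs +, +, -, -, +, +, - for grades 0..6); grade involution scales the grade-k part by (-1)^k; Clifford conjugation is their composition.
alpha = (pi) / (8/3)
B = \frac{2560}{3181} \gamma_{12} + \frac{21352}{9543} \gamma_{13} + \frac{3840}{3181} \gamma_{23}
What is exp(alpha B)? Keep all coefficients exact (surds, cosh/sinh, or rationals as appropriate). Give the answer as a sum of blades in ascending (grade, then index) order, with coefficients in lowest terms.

B^2 term by term: the squares give (\frac{2560}{3181})^2*(\gamma_{12})^2 + (\frac{21352}{9543})^2*(\gamma_{13})^2 + (\frac{3840}{3181})^2*(\gamma_{23})^2 = \frac{6553600}{10118761}*(-1) + \frac{455907904}{91068849}*(-1) + \frac{14745600}{10118761}*(-1) = -\frac{64}{9} (each basis 2-blade squares to minus the product of its generators' squares); cross terms between blades sharing an index anticommute and cancel. So B^2 = -\frac{64}{9}.
B^2 = -\frac{64}{9} — the negative square puts this in the circular regime; l = \frac{8}{3}, alpha*l = \pi, so exp(alpha B) = cos(\pi) + (sin(\pi)/(\frac{8}{3}))*B = -1 + (0)*B.
Answer: -1


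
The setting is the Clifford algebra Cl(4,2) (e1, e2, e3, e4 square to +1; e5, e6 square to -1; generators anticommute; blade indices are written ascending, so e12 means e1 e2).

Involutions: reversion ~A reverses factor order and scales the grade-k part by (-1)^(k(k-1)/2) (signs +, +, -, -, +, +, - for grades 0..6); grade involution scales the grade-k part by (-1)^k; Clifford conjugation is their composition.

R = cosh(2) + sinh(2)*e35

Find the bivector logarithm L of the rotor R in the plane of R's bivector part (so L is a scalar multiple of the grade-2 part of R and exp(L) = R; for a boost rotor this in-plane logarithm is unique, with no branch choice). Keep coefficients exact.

The scalar part of R is cosh(2), giving the rapidity magnitude (cosh is even); the bivector part supplies orientation, its quotient by sinh of the rapidity is the plane, and L = rapidity * plane — unique in that plane, since flipping both signs leaves L unchanged.
Concretely: cosh(rapidity) = cosh(2) gives rapidity = ±2, and since rapidity/sinh(rapidity) is even the sign is immaterial: L = (rapidity/sinh(rapidity)) * <R>_2 = (2/sinh(2)) * <R>_2.
Answer: 2*e35


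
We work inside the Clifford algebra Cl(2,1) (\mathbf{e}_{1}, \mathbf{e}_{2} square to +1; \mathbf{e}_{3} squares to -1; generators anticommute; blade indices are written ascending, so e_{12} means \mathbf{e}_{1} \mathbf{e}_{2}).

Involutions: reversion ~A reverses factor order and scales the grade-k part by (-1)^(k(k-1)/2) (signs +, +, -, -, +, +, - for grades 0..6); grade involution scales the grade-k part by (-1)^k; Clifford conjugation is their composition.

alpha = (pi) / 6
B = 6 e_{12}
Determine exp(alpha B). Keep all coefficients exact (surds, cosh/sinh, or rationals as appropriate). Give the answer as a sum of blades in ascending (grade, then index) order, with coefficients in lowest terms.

B^2 = (6)^2*(e_{12})^2 = 36*(-1) = -36 (a basis 2-blade squares to minus the product of its generators' squares).
B^2 = -36 — circular case — the even/odd split gives cos and sin: l = 6, alpha*l = \pi, so exp(alpha B) = cos(\pi) + (sin(\pi)/6)*B = -1 + (0)*B.
Answer: -1


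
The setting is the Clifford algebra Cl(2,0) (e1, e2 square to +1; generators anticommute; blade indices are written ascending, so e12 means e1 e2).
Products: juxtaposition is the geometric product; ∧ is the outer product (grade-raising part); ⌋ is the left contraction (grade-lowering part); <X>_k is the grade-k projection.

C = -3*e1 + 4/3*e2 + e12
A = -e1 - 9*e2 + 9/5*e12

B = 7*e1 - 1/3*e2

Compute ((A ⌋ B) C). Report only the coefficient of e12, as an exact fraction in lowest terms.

step 1: -4
step 2: 12*e1 - 16/3*e2 - 4*e12
Answer: -4


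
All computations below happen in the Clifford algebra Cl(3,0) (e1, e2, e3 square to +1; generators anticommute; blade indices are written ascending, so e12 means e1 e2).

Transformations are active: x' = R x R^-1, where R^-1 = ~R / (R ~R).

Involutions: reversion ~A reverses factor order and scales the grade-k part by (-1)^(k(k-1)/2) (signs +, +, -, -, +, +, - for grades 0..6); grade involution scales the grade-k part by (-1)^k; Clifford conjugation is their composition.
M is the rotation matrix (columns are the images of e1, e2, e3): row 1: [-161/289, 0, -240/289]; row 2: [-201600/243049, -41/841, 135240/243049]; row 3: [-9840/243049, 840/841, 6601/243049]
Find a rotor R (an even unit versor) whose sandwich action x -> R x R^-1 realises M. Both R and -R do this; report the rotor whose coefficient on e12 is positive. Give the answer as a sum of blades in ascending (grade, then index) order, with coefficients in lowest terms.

Method: write R = a + b12*e12 + b13*e13 + b23*e23 with a^2 + b12^2 + b13^2 + b23^2 = 1 (so R^-1 = ~R). Expanding the columns R e_j ~R gives tr M = 4a^2 - 1 and, from the antisymmetric part, M21 - M12 = -4a*b12, M13 - M31 = 4a*b13, M32 - M23 = -4a*b23.
Here tr M = -140649/243049, so a^2 = (1 + tr M)/4 = 25600/243049 and a = ±160/493. Taking a = 160/493: M21 - M12 = -201600/243049, M13 - M31 = -192000/243049, M32 - M23 = 107520/243049, giving b12 = 315/493, b13 = -300/493, b23 = -168/493, i.e. R = 160/493 + 315/493*e12 - 300/493*e13 - 168/493*e23.
Its e12 coefficient is already positive.
Answer: 160/493 + 315/493*e12 - 300/493*e13 - 168/493*e23. Uniqueness: Spin(3) -> SO(3) maps R and -R to the same rotation of trace -140649/243049; fixing the sign of the e12 coefficient removes the ambiguity.


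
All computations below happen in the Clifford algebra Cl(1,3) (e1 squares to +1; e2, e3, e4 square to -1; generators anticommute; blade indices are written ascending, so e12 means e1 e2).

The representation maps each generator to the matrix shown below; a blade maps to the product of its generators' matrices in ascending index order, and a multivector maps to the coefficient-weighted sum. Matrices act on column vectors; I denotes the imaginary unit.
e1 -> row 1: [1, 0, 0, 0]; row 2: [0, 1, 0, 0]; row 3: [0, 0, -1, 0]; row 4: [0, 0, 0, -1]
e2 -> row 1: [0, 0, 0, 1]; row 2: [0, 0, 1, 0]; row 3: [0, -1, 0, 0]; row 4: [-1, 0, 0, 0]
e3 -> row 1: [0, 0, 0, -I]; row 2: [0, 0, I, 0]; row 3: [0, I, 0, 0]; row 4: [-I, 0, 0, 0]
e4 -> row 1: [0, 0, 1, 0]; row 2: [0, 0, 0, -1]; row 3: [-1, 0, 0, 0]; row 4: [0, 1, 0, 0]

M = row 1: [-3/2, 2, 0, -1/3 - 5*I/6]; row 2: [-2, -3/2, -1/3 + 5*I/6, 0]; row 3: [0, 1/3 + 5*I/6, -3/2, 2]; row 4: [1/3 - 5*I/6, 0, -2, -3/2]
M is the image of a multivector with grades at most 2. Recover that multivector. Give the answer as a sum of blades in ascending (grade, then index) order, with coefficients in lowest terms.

Method: the blade images are trace-orthogonal — tr(rho(e_A) rho(e_B)^-1) = 4 if A = B and 0 otherwise — and rho(e_A)^-1 = (e_A)^2 * rho(e_A) with (e_A)^2 = +1 or -1, so the coefficient of e_A in the preimage is (e_A)^2 * tr(M rho(e_A))/4.
Nonzero projections over blades of grade <= 2: 1: (1)^2 = +1, tr(M 1) = -6, coefficient -3/2; e2: (e2)^2 = -1, tr(M rho(e2)) = 4/3, coefficient -1/3; e3: (e3)^2 = -1, tr(M rho(e3)) = -10/3, coefficient 5/6; e24: (e24)^2 = -1, tr(M rho(e24)) = -8, coefficient 2. Every other blade of grade <= 2 projects to 0.
Answer: -3/2 - 1/3*e2 + 5/6*e3 + 2*e24


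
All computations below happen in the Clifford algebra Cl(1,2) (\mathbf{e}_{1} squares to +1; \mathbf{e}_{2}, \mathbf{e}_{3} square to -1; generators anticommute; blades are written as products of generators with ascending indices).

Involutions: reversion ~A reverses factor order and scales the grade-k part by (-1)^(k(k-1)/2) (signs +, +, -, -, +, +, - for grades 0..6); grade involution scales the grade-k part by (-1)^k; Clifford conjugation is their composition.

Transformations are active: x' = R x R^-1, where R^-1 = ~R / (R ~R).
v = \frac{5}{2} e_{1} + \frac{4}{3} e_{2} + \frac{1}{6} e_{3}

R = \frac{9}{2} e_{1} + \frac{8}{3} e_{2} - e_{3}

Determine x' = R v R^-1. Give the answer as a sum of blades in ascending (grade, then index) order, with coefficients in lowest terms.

~R = \frac{9}{2} e_{1} + \frac{8}{3} e_{2} - e_{3}, and R ~R = \frac{437}{36}, so R^-1 = ~R / (\frac{437}{36}).
R v = \frac{283}{36} - \frac{2}{3} e_{1} e_{2} + \frac{13}{4} e_{1} e_{3} + \frac{16}{9} e_{2} e_{3}
Answer: \frac{2909}{874} e_{1} + \frac{2780}{1311} e_{2} - \frac{3833}{2622} e_{3}


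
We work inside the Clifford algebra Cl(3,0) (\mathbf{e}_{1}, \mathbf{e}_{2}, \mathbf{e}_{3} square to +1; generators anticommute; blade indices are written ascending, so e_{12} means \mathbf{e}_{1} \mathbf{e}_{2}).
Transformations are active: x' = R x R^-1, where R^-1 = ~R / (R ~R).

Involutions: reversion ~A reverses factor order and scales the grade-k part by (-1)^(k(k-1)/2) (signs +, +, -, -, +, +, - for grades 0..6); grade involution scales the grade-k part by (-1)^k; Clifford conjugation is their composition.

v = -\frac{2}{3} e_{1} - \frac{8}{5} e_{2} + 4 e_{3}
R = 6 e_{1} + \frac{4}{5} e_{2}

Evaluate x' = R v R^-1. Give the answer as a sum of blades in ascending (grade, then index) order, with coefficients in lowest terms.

~R = 6 e_{1} + \frac{4}{5} e_{2}, and R ~R = \frac{916}{25}, so R^-1 = ~R / (\frac{916}{25}).
R v = -\frac{132}{25} - \frac{136}{15} e_{12} + 24 e_{13} + \frac{16}{5} e_{23}
Answer: -\frac{730}{687} e_{1} + \frac{1568}{1145} e_{2} - 4 e_{3}


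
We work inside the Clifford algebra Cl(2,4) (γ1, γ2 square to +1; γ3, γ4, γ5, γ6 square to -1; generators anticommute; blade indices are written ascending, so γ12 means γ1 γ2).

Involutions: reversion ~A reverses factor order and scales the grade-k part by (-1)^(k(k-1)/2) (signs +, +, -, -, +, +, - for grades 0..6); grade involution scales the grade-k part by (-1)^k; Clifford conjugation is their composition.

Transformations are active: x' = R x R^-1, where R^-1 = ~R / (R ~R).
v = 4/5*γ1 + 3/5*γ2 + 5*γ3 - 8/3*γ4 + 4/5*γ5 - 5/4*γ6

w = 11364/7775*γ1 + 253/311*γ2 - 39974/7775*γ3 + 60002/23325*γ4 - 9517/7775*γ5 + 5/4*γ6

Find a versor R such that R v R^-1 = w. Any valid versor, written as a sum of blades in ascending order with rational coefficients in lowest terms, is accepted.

Here q(v) = q(w) = -119929/3600; the classical choice R = v + w = 17584/7775*γ1 + 2198/1555*γ2 - 1099/7775*γ3 - 2198/23325*γ4 - 3297/7775*γ5 then realises v -> w under the sandwich.
Answer: 17584/7775*γ1 + 2198/1555*γ2 - 1099/7775*γ3 - 2198/23325*γ4 - 3297/7775*γ5


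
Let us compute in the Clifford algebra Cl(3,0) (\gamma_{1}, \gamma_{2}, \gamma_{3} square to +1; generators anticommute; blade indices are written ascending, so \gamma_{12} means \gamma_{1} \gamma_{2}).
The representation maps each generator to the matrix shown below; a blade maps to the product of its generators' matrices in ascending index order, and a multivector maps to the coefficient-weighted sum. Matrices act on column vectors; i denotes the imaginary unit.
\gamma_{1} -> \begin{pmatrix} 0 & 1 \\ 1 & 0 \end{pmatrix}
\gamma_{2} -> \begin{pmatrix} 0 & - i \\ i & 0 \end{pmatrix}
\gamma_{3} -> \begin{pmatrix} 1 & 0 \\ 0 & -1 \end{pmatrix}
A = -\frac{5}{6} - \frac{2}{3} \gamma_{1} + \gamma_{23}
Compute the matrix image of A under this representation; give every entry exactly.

Bivector images (products of the table entries): rho(\gamma_{23}) = rho(\gamma_{2})rho(\gamma_{3}) = \begin{pmatrix} 0 & i \\ i & 0 \end{pmatrix}.
M = (-\frac{5}{6})*1 + (-\frac{2}{3})*rho(\gamma_{1}) + (1)*rho(\gamma_{23}), summed entrywise (1 is the identity matrix):
Answer: \begin{pmatrix} - \frac{5}{6} & - \frac{2}{3} + i \\ - \frac{2}{3} + i & - \frac{5}{6} \end{pmatrix}


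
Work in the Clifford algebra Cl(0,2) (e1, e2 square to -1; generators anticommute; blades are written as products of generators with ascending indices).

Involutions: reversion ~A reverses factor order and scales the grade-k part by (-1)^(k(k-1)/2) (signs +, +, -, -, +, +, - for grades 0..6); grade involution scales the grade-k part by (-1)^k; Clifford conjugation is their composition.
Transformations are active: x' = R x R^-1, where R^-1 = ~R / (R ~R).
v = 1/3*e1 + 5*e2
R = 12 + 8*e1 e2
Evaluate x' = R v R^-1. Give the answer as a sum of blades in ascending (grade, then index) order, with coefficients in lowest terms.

~R = 12 - 8*e1 e2, and R ~R = 208, so R^-1 = ~R / (208).
R v = -36*e1 + 188/3*e2
Answer: -175/39*e1 + 29/13*e2


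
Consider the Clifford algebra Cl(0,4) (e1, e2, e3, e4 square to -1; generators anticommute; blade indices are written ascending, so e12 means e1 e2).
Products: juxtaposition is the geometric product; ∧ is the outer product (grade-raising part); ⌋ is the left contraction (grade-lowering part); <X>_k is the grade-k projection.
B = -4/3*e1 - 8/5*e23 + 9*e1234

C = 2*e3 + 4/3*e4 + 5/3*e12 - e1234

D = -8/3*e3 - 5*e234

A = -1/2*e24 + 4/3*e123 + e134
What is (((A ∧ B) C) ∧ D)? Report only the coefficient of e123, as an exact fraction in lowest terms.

step 1: 2/3*e124
step 2: 2/3*e3 - 10/9*e4 - 8/9*e12 - 4/3*e1234
step 3: -80/27*e34 + 64/27*e123
Answer: 64/27


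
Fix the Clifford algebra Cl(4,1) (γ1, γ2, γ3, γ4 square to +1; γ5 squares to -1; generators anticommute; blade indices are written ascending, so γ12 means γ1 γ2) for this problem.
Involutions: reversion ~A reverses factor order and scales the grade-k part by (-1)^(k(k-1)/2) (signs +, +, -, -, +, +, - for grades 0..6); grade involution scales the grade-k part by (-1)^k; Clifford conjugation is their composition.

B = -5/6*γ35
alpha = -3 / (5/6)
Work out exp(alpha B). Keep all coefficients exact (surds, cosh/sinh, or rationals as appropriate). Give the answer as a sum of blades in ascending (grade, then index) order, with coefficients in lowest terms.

B^2 = (-5/6)^2*(γ35)^2 = 25/36*(+1) = 25/36 (a basis 2-blade squares to minus the product of its generators' squares).
B^2 = 25/36 — hyperbolic case — the even/odd split gives cosh and sinh: l = 5/6, alpha*l = -3, so exp(alpha B) = cosh(-3) + (sinh(-3)/(5/6))*B = cosh(3) + (-6*sinh(3)/5)*B.
Answer: cosh(3) + sinh(3)*γ35


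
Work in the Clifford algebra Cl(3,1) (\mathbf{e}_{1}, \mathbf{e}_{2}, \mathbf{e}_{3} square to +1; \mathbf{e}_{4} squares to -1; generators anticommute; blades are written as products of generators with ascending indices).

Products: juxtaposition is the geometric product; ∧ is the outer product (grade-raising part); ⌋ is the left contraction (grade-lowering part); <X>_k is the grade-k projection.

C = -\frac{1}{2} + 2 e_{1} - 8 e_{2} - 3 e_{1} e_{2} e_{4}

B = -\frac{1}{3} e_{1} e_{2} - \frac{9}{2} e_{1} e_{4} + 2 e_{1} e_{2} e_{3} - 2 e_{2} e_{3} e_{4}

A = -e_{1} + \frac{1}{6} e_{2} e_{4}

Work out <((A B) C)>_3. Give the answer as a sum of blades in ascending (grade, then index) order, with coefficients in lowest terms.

step 1: \frac{1}{3} e_{2} + \frac{1}{3} e_{3} + \frac{9}{2} e_{4} + \frac{3}{4} e_{1} e_{2} + \frac{1}{18} e_{1} e_{4} - 2 e_{2} e_{3} + \frac{1}{3} e_{1} e_{3} e_{4} + 2 e_{1} e_{2} e_{3} e_{4}
step 2: -\frac{8}{3} - 6 e_{1} - \frac{3}{2} e_{2} - \frac{133}{6} e_{3} - \frac{1}{9} e_{4} + \frac{299}{24} e_{1} e_{2} - \frac{2}{3} e_{1} e_{3} - \frac{289}{36} e_{1} e_{4} + \frac{14}{3} e_{2} e_{3} + 36 e_{2} e_{4} + \frac{2}{3} e_{3} e_{4} - 4 e_{1} e_{2} e_{3} + \frac{4}{9} e_{1} e_{2} e_{4} - \frac{133}{6} e_{1} e_{3} e_{4} - 4 e_{2} e_{3} e_{4} - \frac{14}{3} e_{1} e_{2} e_{3} e_{4}
step 3: -4 e_{1} e_{2} e_{3} + \frac{4}{9} e_{1} e_{2} e_{4} - \frac{133}{6} e_{1} e_{3} e_{4} - 4 e_{2} e_{3} e_{4}
Answer: -4 e_{1} e_{2} e_{3} + \frac{4}{9} e_{1} e_{2} e_{4} - \frac{133}{6} e_{1} e_{3} e_{4} - 4 e_{2} e_{3} e_{4}


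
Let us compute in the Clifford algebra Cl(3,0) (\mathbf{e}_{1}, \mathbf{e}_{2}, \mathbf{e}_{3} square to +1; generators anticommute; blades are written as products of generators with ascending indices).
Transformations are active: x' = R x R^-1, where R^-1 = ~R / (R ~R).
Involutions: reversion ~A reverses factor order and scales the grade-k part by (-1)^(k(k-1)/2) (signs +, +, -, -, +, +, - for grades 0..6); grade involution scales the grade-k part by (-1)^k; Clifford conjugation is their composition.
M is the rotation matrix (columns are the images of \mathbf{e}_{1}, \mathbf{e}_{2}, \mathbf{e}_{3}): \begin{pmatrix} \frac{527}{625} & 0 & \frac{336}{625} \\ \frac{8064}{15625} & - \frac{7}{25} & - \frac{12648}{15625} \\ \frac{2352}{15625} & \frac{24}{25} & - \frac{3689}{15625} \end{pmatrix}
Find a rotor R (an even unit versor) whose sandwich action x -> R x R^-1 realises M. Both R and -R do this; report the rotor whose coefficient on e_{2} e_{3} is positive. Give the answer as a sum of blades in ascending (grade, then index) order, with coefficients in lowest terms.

Method: write R = a + b12*e_{1} e_{2} + b13*e_{1} e_{3} + b23*e_{2} e_{3} with a^2 + b12^2 + b13^2 + b23^2 = 1 (so R^-1 = ~R). Expanding the columns R e_j ~R gives tr M = 4a^2 - 1 and, from the antisymmetric part, M21 - M12 = -4a*b12, M13 - M31 = 4a*b13, M32 - M23 = -4a*b23.
Here tr M = \frac{5111}{15625}, so a^2 = (1 + tr M)/4 = \frac{5184}{15625} and a = ±\frac{72}{125}. Taking a = \frac{72}{125}: M21 - M12 = \frac{8064}{15625}, M13 - M31 = \frac{6048}{15625}, M32 - M23 = \frac{27648}{15625}, giving b12 = -\frac{28}{125}, b13 = \frac{21}{125}, b23 = -\frac{96}{125}, i.e. R = \frac{72}{125} - \frac{28}{125} e_{1} e_{2} + \frac{21}{125} e_{1} e_{3} - \frac{96}{125} e_{2} e_{3}.
Its e_{2} e_{3} coefficient is negative, so report the other preimage -R.
Answer: -\frac{72}{125} + \frac{28}{125} e_{1} e_{2} - \frac{21}{125} e_{1} e_{3} + \frac{96}{125} e_{2} e_{3}. Why the constraint matters: R and -R act identically through the sandwich — M has trace \frac{5111}{15625} either way — so only the sign condition on e_{2} e_{3} picks one of the two preimages.


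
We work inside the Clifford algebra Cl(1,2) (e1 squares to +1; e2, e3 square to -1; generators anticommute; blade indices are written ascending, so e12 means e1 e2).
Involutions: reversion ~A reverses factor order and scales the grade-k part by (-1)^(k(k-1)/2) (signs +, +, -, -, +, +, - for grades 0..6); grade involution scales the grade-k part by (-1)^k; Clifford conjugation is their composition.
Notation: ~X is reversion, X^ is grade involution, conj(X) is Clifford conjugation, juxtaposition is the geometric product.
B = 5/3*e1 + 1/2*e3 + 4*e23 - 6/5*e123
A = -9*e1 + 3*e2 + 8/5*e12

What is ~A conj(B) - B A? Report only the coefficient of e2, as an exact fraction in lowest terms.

first term: 15 - 8/3*e2 + 348/25*e3 + 5*e12 - 11/2*e13 + 93/10*e23 + 184/5*e123
second term: -15 + 8/3*e2 + 252/25*e3 + 5*e12 + 73/10*e13 + 93/10*e23 - 176/5*e123
Answer: -16/3


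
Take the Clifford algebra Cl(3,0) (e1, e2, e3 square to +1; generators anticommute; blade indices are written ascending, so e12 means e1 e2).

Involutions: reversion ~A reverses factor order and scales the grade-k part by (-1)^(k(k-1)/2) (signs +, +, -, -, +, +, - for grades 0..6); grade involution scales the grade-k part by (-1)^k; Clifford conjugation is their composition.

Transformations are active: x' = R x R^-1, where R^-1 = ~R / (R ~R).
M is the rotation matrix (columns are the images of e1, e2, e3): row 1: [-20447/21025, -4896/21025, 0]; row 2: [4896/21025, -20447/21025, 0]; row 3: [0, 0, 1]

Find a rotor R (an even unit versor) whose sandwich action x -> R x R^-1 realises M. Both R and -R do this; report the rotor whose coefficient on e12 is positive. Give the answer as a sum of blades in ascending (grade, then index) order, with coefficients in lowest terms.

Method: write R = a + b12*e12 + b13*e13 + b23*e23 with a^2 + b12^2 + b13^2 + b23^2 = 1 (so R^-1 = ~R). Expanding the columns R e_j ~R gives tr M = 4a^2 - 1 and, from the antisymmetric part, M21 - M12 = -4a*b12, M13 - M31 = 4a*b13, M32 - M23 = -4a*b23.
Here tr M = -19869/21025, so a^2 = (1 + tr M)/4 = 289/21025 and a = ±17/145. Taking a = 17/145: M21 - M12 = 9792/21025, M13 - M31 = 0, M32 - M23 = 0, giving b12 = -144/145, b13 = 0, b23 = 0, i.e. R = 17/145 - 144/145*e12.
Its e12 coefficient is negative, so report the other preimage -R.
Answer: -17/145 + 144/145*e12. Why the constraint matters: R and -R act identically through the sandwich — M has trace -19869/21025 either way — so only the sign condition on e12 picks one of the two preimages.
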